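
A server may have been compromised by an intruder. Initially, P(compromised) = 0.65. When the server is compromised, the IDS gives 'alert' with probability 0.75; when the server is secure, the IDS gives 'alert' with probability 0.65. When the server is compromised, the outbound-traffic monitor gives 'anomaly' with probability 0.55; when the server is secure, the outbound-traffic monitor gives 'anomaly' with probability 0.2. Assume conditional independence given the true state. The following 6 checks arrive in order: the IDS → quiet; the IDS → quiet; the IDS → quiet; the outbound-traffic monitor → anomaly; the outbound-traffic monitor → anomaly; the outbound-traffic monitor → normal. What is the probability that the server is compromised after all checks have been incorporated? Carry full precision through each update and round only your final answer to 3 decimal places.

Apply Bayes' rule sequentially, carrying P(compromised) forward.
After the IDS='quiet': P(compromised) = 0.25·0.6500 / (0.25·0.6500 + 0.35·0.3500) ≈ 0.5702
After the IDS='quiet': P(compromised) = 0.25·0.5702 / (0.25·0.5702 + 0.35·0.4298) ≈ 0.4865
After the IDS='quiet': P(compromised) = 0.25·0.4865 / (0.25·0.4865 + 0.35·0.5135) ≈ 0.4036
After the outbound-traffic monitor='anomaly': P(compromised) = 0.55·0.4036 / (0.55·0.4036 + 0.2·0.5964) ≈ 0.6505
After the outbound-traffic monitor='anomaly': P(compromised) = 0.55·0.6505 / (0.55·0.6505 + 0.2·0.3495) ≈ 0.8366
After the outbound-traffic monitor='normal': P(compromised) = 0.45·0.8366 / (0.45·0.8366 + 0.8·0.1634) ≈ 0.7422

0.742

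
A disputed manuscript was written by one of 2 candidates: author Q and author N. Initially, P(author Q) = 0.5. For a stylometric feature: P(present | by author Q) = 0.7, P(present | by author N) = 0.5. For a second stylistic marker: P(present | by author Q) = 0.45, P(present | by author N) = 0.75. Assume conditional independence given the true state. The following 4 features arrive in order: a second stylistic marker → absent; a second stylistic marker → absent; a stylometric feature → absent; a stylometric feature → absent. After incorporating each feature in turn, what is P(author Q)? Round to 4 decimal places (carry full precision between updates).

0.6354

After a second stylistic marker='absent': P(author Q) = 0.55·0.5000 / (0.55·0.5000 + 0.25·0.5000) ≈ 0.6875
After a second stylistic marker='absent': P(author Q) = 0.55·0.6875 / (0.55·0.6875 + 0.25·0.3125) ≈ 0.8288
After a stylometric feature='absent': P(author Q) = 0.3·0.8288 / (0.3·0.8288 + 0.5·0.1712) ≈ 0.7439
After a stylometric feature='absent': P(author Q) = 0.3·0.7439 / (0.3·0.7439 + 0.5·0.2561) ≈ 0.6354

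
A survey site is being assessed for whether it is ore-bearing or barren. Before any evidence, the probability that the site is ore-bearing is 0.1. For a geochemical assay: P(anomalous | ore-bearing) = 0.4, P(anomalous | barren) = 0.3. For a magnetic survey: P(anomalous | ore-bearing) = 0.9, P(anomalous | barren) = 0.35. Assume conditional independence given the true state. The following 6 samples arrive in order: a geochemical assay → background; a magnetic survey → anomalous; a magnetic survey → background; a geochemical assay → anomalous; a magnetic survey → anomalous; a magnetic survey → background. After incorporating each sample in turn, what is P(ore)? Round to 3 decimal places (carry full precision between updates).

After a geochemical assay='background': P(ore) = 0.6·0.1000 / (0.6·0.1000 + 0.7·0.9000) ≈ 0.0870
After a magnetic survey='anomalous': P(ore) = 0.9·0.0870 / (0.9·0.0870 + 0.35·0.9130) ≈ 0.1967
After a magnetic survey='background': P(ore) = 0.1·0.1967 / (0.1·0.1967 + 0.65·0.8033) ≈ 0.0363
After a geochemical assay='anomalous': P(ore) = 0.4·0.0363 / (0.4·0.0363 + 0.3·0.9637) ≈ 0.0478
After a magnetic survey='anomalous': P(ore) = 0.9·0.0478 / (0.9·0.0478 + 0.35·0.9522) ≈ 0.1144
After a magnetic survey='background': P(ore) = 0.1·0.1144 / (0.1·0.1144 + 0.65·0.8856) ≈ 0.0195

0.019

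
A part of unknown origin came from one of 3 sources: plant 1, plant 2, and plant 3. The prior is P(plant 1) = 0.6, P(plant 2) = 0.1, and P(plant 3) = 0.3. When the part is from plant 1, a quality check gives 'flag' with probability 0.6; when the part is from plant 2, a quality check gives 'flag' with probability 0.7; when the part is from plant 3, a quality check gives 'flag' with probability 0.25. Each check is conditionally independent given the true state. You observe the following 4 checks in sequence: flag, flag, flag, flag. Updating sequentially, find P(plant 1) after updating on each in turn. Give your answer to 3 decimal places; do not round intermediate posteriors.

Apply Bayes' rule sequentially, carrying P(plant 1) forward.
After 'flag': normaliser = 0.6·0.6000 + 0.7·0.1000 + 0.25·0.3000; P(plant 1) ≈ 0.7129, P(plant 2) ≈ 0.1386, P(plant 3) ≈ 0.1485
After 'flag': normaliser = 0.6·0.7129 + 0.7·0.1386 + 0.25·0.1485; P(plant 1) ≈ 0.7612, P(plant 2) ≈ 0.1727, P(plant 3) ≈ 0.0661
After 'flag': normaliser = 0.6·0.7612 + 0.7·0.1727 + 0.25·0.0661; P(plant 1) ≈ 0.7687, P(plant 2) ≈ 0.2035, P(plant 3) ≈ 0.0278
After 'flag': normaliser = 0.6·0.7687 + 0.7·0.2035 + 0.25·0.0278; P(plant 1) ≈ 0.7554, P(plant 2) ≈ 0.2332, P(plant 3) ≈ 0.0114

0.755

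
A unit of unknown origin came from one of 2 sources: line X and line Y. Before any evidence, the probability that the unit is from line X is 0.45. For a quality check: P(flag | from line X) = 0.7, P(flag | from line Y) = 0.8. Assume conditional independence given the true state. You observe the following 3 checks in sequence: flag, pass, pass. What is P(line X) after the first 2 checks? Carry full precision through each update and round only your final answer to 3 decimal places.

0.518

Apply Bayes' rule sequentially, carrying P(line X) forward.
After 'flag': P(line X) = 0.7·0.4500 / (0.7·0.4500 + 0.8·0.5500) ≈ 0.4172
After 'pass': P(line X) = 0.3·0.4172 / (0.3·0.4172 + 0.2·0.5828) ≈ 0.5178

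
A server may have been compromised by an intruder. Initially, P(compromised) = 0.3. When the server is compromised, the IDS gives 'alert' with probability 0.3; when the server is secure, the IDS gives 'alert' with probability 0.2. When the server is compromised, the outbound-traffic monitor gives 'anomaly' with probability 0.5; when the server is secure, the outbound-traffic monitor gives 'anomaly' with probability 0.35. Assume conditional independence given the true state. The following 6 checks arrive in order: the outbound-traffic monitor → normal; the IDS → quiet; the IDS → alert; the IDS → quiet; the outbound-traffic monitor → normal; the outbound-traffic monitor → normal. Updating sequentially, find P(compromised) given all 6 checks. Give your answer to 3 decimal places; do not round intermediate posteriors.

0.183

After the outbound-traffic monitor='normal': P(compromised) = 0.5·0.3000 / (0.5·0.3000 + 0.65·0.7000) ≈ 0.2479
After the IDS='quiet': P(compromised) = 0.7·0.2479 / (0.7·0.2479 + 0.8·0.7521) ≈ 0.2239
After the IDS='alert': P(compromised) = 0.3·0.2239 / (0.3·0.2239 + 0.2·0.7761) ≈ 0.3020
After the IDS='quiet': P(compromised) = 0.7·0.3020 / (0.7·0.3020 + 0.8·0.6980) ≈ 0.2746
After the outbound-traffic monitor='normal': P(compromised) = 0.5·0.2746 / (0.5·0.2746 + 0.65·0.7254) ≈ 0.2255
After the outbound-traffic monitor='normal': P(compromised) = 0.5·0.2255 / (0.5·0.2255 + 0.65·0.7745) ≈ 0.1830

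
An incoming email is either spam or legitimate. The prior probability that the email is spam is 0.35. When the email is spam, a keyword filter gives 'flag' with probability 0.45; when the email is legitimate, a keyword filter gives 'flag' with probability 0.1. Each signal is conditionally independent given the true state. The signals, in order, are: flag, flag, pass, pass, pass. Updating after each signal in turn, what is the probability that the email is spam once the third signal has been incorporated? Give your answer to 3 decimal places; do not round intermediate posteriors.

0.870

Each posterior becomes the prior for the next update.
After 'flag': P(spam) = 0.45·0.3500 / (0.45·0.3500 + 0.1·0.6500) ≈ 0.7079
After 'flag': P(spam) = 0.45·0.7079 / (0.45·0.7079 + 0.1·0.2921) ≈ 0.9160
After 'pass': P(spam) = 0.55·0.9160 / (0.55·0.9160 + 0.9·0.0840) ≈ 0.8695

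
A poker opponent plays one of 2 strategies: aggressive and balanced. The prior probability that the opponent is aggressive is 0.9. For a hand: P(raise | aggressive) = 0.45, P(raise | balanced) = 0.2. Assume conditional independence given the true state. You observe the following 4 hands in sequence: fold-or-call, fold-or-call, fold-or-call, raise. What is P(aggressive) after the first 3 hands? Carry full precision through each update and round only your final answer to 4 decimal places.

0.7452

After 'fold-or-call': P(aggressive) = 0.55·0.9000 / (0.55·0.9000 + 0.8·0.1000) ≈ 0.8609
After 'fold-or-call': P(aggressive) = 0.55·0.8609 / (0.55·0.8609 + 0.8·0.1391) ≈ 0.8097
After 'fold-or-call': P(aggressive) = 0.55·0.8097 / (0.55·0.8097 + 0.8·0.1903) ≈ 0.7452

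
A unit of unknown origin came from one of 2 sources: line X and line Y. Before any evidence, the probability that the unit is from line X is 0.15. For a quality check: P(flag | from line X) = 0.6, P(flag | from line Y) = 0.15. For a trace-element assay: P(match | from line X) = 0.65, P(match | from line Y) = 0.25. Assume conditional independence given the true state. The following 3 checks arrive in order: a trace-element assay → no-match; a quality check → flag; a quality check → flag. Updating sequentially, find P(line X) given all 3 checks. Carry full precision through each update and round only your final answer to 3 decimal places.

0.569

Each posterior becomes the prior for the next update.
After a trace-element assay='no-match': P(line X) = 0.35·0.1500 / (0.35·0.1500 + 0.75·0.8500) ≈ 0.0761
After a quality check='flag': P(line X) = 0.6·0.0761 / (0.6·0.0761 + 0.15·0.9239) ≈ 0.2478
After a quality check='flag': P(line X) = 0.6·0.2478 / (0.6·0.2478 + 0.15·0.7522) ≈ 0.5685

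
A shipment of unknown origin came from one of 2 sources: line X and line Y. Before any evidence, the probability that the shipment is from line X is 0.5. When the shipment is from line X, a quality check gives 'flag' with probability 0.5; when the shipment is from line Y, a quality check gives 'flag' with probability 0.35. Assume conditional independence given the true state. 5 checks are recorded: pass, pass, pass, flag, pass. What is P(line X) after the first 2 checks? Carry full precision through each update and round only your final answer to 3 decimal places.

After 'pass': P(line X) = 0.5·0.5000 / (0.5·0.5000 + 0.65·0.5000) ≈ 0.4348
After 'pass': P(line X) = 0.5·0.4348 / (0.5·0.4348 + 0.65·0.5652) ≈ 0.3717

0.372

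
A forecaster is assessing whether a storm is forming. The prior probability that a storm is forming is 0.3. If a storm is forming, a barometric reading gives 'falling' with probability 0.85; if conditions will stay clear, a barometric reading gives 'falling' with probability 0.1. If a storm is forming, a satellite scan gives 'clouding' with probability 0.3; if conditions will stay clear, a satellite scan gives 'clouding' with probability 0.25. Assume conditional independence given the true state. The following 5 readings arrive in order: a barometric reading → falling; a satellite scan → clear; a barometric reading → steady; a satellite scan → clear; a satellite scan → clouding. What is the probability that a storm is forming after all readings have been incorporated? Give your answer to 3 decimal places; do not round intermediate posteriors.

0.388

After a barometric reading='falling': P(storm) = 0.85·0.3000 / (0.85·0.3000 + 0.1·0.7000) ≈ 0.7846
After a satellite scan='clear': P(storm) = 0.7·0.7846 / (0.7·0.7846 + 0.75·0.2154) ≈ 0.7727
After a barometric reading='steady': P(storm) = 0.15·0.7727 / (0.15·0.7727 + 0.9·0.2273) ≈ 0.3617
After a satellite scan='clear': P(storm) = 0.7·0.3617 / (0.7·0.3617 + 0.75·0.6383) ≈ 0.3459
After a satellite scan='clouding': P(storm) = 0.3·0.3459 / (0.3·0.3459 + 0.25·0.6541) ≈ 0.3883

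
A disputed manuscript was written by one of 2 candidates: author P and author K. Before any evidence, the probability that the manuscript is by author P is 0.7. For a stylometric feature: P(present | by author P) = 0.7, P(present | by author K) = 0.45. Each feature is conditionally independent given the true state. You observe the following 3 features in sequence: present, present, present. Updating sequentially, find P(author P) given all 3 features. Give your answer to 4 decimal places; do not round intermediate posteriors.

After 'present': P(author P) = 0.7·0.7000 / (0.7·0.7000 + 0.45·0.3000) ≈ 0.7840
After 'present': P(author P) = 0.7·0.7840 / (0.7·0.7840 + 0.45·0.2160) ≈ 0.8495
After 'present': P(author P) = 0.7·0.8495 / (0.7·0.8495 + 0.45·0.1505) ≈ 0.8978

0.8978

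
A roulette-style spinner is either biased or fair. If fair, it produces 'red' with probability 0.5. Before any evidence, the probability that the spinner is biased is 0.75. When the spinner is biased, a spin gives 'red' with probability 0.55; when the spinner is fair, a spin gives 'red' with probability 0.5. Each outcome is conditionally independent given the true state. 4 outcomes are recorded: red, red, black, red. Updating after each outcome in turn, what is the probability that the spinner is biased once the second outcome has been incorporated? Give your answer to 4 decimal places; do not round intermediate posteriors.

0.7840

After 'red': P(biased) = 0.55·0.7500 / (0.55·0.7500 + 0.5·0.2500) ≈ 0.7674
After 'red': P(biased) = 0.55·0.7674 / (0.55·0.7674 + 0.5·0.2326) ≈ 0.7840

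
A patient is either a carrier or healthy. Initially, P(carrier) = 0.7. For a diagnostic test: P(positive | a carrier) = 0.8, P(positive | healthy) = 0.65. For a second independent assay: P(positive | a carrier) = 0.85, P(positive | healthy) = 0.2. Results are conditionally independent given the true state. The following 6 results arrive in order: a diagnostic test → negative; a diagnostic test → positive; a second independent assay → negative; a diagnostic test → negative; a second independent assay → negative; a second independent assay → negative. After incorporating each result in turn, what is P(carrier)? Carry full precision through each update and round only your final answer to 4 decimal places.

After a diagnostic test='negative': P(carrier) = 0.2·0.7000 / (0.2·0.7000 + 0.35·0.3000) ≈ 0.5714
After a diagnostic test='positive': P(carrier) = 0.8·0.5714 / (0.8·0.5714 + 0.65·0.4286) ≈ 0.6214
After a second independent assay='negative': P(carrier) = 0.15·0.6214 / (0.15·0.6214 + 0.8·0.3786) ≈ 0.2353
After a diagnostic test='negative': P(carrier) = 0.2·0.2353 / (0.2·0.2353 + 0.35·0.7647) ≈ 0.1495
After a second independent assay='negative': P(carrier) = 0.15·0.1495 / (0.15·0.1495 + 0.8·0.8505) ≈ 0.0319
After a second independent assay='negative': P(carrier) = 0.15·0.0319 / (0.15·0.0319 + 0.8·0.9681) ≈ 0.0061

0.0061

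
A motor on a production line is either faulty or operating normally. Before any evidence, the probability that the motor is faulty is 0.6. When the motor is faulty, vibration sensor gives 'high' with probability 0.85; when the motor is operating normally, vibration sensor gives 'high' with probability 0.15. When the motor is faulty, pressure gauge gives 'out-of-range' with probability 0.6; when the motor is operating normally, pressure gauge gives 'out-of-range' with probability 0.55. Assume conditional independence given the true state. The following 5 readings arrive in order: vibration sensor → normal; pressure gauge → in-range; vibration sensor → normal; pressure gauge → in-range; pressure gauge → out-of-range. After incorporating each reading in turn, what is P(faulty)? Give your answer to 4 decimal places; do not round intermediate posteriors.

After vibration sensor='normal': P(faulty) = 0.15·0.6000 / (0.15·0.6000 + 0.85·0.4000) ≈ 0.2093
After pressure gauge='in-range': P(faulty) = 0.4·0.2093 / (0.4·0.2093 + 0.45·0.7907) ≈ 0.1905
After vibration sensor='normal': P(faulty) = 0.15·0.1905 / (0.15·0.1905 + 0.85·0.8095) ≈ 0.0399
After pressure gauge='in-range': P(faulty) = 0.4·0.0399 / (0.4·0.0399 + 0.45·0.9601) ≈ 0.0356
After pressure gauge='out-of-range': P(faulty) = 0.6·0.0356 / (0.6·0.0356 + 0.55·0.9644) ≈ 0.0387

0.0387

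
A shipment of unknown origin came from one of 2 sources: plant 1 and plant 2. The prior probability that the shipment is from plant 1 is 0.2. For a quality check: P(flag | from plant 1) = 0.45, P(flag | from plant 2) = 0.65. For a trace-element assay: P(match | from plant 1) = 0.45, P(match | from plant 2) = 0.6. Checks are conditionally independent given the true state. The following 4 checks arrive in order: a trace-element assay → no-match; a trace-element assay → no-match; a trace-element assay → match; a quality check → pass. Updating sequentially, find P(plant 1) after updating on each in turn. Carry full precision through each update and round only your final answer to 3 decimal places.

Apply Bayes' rule sequentially, carrying P(plant 1) forward.
After a trace-element assay='no-match': P(plant 1) = 0.55·0.2000 / (0.55·0.2000 + 0.4·0.8000) ≈ 0.2558
After a trace-element assay='no-match': P(plant 1) = 0.55·0.2558 / (0.55·0.2558 + 0.4·0.7442) ≈ 0.3210
After a trace-element assay='match': P(plant 1) = 0.45·0.3210 / (0.45·0.3210 + 0.6·0.6790) ≈ 0.2617
After a quality check='pass': P(plant 1) = 0.55·0.2617 / (0.55·0.2617 + 0.35·0.7383) ≈ 0.3578

0.358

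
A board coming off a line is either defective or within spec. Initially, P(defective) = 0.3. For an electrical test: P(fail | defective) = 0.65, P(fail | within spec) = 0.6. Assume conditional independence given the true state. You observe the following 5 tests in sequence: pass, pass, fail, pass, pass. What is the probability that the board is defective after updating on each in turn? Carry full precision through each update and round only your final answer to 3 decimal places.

Apply Bayes' rule sequentially, carrying P(defective) forward.
After 'pass': P(defective) = 0.35·0.3000 / (0.35·0.3000 + 0.4·0.7000) ≈ 0.2727
After 'pass': P(defective) = 0.35·0.2727 / (0.35·0.2727 + 0.4·0.7273) ≈ 0.2471
After 'fail': P(defective) = 0.65·0.2471 / (0.65·0.2471 + 0.6·0.7529) ≈ 0.2622
After 'pass': P(defective) = 0.35·0.2622 / (0.35·0.2622 + 0.4·0.7378) ≈ 0.2372
After 'pass': P(defective) = 0.35·0.2372 / (0.35·0.2372 + 0.4·0.7628) ≈ 0.2139

0.214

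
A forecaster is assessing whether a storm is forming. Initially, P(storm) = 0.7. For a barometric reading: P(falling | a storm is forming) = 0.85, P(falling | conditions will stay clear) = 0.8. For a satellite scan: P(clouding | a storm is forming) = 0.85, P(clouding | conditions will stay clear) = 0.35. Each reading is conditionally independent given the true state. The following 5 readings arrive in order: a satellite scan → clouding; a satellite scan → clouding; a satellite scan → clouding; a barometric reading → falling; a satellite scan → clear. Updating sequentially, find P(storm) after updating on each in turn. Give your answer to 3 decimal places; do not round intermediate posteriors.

0.891

Each posterior becomes the prior for the next update.
After a satellite scan='clouding': P(storm) = 0.85·0.7000 / (0.85·0.7000 + 0.35·0.3000) ≈ 0.8500
After a satellite scan='clouding': P(storm) = 0.85·0.8500 / (0.85·0.8500 + 0.35·0.1500) ≈ 0.9323
After a satellite scan='clouding': P(storm) = 0.85·0.9323 / (0.85·0.9323 + 0.35·0.0677) ≈ 0.9709
After a barometric reading='falling': P(storm) = 0.85·0.9709 / (0.85·0.9709 + 0.8·0.0291) ≈ 0.9726
After a satellite scan='clear': P(storm) = 0.15·0.9726 / (0.15·0.9726 + 0.65·0.0274) ≈ 0.8912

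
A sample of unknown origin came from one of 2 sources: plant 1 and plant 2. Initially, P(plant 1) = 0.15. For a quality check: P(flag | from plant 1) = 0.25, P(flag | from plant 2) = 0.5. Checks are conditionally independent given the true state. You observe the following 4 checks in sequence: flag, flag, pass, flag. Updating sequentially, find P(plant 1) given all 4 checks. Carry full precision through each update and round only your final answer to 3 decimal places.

0.032

After 'flag': P(plant 1) = 0.25·0.1500 / (0.25·0.1500 + 0.5·0.8500) ≈ 0.0811
After 'flag': P(plant 1) = 0.25·0.0811 / (0.25·0.0811 + 0.5·0.9189) ≈ 0.0423
After 'pass': P(plant 1) = 0.75·0.0423 / (0.75·0.0423 + 0.5·0.9577) ≈ 0.0621
After 'flag': P(plant 1) = 0.25·0.0621 / (0.25·0.0621 + 0.5·0.9379) ≈ 0.0320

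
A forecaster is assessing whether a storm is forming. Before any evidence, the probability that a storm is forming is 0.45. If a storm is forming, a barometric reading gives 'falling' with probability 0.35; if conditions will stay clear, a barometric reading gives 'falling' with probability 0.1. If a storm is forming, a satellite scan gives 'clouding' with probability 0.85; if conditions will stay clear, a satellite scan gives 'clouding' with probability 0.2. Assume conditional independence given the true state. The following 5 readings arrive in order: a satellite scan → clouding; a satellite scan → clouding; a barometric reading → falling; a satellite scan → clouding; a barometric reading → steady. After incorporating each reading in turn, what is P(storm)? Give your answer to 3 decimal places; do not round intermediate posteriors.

After a satellite scan='clouding': P(storm) = 0.85·0.4500 / (0.85·0.4500 + 0.2·0.5500) ≈ 0.7766
After a satellite scan='clouding': P(storm) = 0.85·0.7766 / (0.85·0.7766 + 0.2·0.2234) ≈ 0.9366
After a barometric reading='falling': P(storm) = 0.35·0.9366 / (0.35·0.9366 + 0.1·0.0634) ≈ 0.9810
After a satellite scan='clouding': P(storm) = 0.85·0.9810 / (0.85·0.9810 + 0.2·0.0190) ≈ 0.9955
After a barometric reading='steady': P(storm) = 0.65·0.9955 / (0.65·0.9955 + 0.9·0.0045) ≈ 0.9937

0.994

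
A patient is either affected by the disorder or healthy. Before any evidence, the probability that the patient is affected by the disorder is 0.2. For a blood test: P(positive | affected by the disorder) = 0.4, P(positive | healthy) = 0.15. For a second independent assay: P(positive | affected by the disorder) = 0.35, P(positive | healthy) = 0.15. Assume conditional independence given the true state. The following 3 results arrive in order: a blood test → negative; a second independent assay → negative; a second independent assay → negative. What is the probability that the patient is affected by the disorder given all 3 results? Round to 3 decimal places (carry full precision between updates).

After a blood test='negative': P(affected) = 0.6·0.2000 / (0.6·0.2000 + 0.85·0.8000) ≈ 0.1500
After a second independent assay='negative': P(affected) = 0.65·0.1500 / (0.65·0.1500 + 0.85·0.8500) ≈ 0.1189
After a second independent assay='negative': P(affected) = 0.65·0.1189 / (0.65·0.1189 + 0.85·0.8811) ≈ 0.0935

0.094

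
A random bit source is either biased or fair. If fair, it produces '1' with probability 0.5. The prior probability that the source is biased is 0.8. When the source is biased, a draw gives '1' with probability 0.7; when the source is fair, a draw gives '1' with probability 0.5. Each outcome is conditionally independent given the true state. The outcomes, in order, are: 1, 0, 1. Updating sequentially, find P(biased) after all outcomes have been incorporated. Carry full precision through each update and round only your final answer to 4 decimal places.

After '1': P(biased) = 0.7·0.8000 / (0.7·0.8000 + 0.5·0.2000) ≈ 0.8485
After '0': P(biased) = 0.3·0.8485 / (0.3·0.8485 + 0.5·0.1515) ≈ 0.7706
After '1': P(biased) = 0.7·0.7706 / (0.7·0.7706 + 0.5·0.2294) ≈ 0.8247

0.8247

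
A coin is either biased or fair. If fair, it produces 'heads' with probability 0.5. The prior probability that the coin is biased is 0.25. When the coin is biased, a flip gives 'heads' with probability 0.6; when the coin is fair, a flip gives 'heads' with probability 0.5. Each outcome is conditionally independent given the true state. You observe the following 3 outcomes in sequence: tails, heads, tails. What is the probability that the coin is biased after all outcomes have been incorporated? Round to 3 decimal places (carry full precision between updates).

0.204

After 'tails': P(biased) = 0.4·0.2500 / (0.4·0.2500 + 0.5·0.7500) ≈ 0.2105
After 'heads': P(biased) = 0.6·0.2105 / (0.6·0.2105 + 0.5·0.7895) ≈ 0.2424
After 'tails': P(biased) = 0.4·0.2424 / (0.4·0.2424 + 0.5·0.7576) ≈ 0.2038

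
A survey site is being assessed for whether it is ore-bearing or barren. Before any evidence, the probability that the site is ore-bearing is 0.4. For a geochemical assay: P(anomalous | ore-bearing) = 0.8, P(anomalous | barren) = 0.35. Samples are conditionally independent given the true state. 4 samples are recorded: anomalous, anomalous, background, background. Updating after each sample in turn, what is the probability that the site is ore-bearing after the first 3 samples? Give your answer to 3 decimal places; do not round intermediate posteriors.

0.517

Each posterior becomes the prior for the next update.
After 'anomalous': P(ore) = 0.8·0.4000 / (0.8·0.4000 + 0.35·0.6000) ≈ 0.6038
After 'anomalous': P(ore) = 0.8·0.6038 / (0.8·0.6038 + 0.35·0.3962) ≈ 0.7769
After 'background': P(ore) = 0.2·0.7769 / (0.2·0.7769 + 0.65·0.2231) ≈ 0.5173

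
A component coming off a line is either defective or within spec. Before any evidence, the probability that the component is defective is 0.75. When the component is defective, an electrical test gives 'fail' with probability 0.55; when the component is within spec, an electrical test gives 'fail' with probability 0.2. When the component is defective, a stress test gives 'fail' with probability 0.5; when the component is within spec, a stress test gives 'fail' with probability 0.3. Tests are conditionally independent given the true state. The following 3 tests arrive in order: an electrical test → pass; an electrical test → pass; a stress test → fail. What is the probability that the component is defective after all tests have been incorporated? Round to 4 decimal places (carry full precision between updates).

0.6127

After an electrical test='pass': P(defective) = 0.45·0.7500 / (0.45·0.7500 + 0.8·0.2500) ≈ 0.6279
After an electrical test='pass': P(defective) = 0.45·0.6279 / (0.45·0.6279 + 0.8·0.3721) ≈ 0.4870
After a stress test='fail': P(defective) = 0.5·0.4870 / (0.5·0.4870 + 0.3·0.5130) ≈ 0.6127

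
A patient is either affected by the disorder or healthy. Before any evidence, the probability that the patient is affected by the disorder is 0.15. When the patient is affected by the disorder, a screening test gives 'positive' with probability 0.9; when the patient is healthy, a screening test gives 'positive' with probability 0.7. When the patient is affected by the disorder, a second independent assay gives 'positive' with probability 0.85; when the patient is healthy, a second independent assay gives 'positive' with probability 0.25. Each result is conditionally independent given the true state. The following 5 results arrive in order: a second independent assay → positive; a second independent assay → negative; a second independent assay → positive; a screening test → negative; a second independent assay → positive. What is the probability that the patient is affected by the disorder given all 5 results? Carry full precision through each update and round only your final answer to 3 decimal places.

0.316

Each posterior becomes the prior for the next update.
After a second independent assay='positive': P(affected) = 0.85·0.1500 / (0.85·0.1500 + 0.25·0.8500) ≈ 0.3750
After a second independent assay='negative': P(affected) = 0.15·0.3750 / (0.15·0.3750 + 0.75·0.6250) ≈ 0.1071
After a second independent assay='positive': P(affected) = 0.85·0.1071 / (0.85·0.1071 + 0.25·0.8929) ≈ 0.2898
After a screening test='negative': P(affected) = 0.1·0.2898 / (0.1·0.2898 + 0.3·0.7102) ≈ 0.1197
After a second independent assay='positive': P(affected) = 0.85·0.1197 / (0.85·0.1197 + 0.25·0.8803) ≈ 0.3162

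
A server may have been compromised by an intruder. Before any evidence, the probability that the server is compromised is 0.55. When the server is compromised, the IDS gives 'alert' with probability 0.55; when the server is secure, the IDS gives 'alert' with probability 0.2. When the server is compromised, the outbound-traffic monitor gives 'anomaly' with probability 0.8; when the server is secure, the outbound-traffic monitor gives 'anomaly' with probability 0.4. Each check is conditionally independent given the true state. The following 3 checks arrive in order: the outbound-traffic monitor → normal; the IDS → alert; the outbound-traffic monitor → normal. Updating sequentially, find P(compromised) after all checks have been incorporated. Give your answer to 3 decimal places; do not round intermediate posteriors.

0.272

Each posterior becomes the prior for the next update.
After the outbound-traffic monitor='normal': P(compromised) = 0.2·0.5500 / (0.2·0.5500 + 0.6·0.4500) ≈ 0.2895
After the IDS='alert': P(compromised) = 0.55·0.2895 / (0.55·0.2895 + 0.2·0.7105) ≈ 0.5284
After the outbound-traffic monitor='normal': P(compromised) = 0.2·0.5284 / (0.2·0.5284 + 0.6·0.4716) ≈ 0.2719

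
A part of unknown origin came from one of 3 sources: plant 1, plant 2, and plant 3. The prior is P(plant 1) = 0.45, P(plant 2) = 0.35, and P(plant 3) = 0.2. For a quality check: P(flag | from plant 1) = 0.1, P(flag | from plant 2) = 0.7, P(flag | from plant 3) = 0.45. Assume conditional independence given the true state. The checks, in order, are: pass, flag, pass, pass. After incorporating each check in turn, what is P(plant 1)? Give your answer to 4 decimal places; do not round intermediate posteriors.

0.6031

After 'pass': normaliser = 0.9·0.4500 + 0.3·0.3500 + 0.55·0.2000; P(plant 1) ≈ 0.6532, P(plant 2) ≈ 0.1694, P(plant 3) ≈ 0.1774
After 'flag': normaliser = 0.1·0.6532 + 0.7·0.1694 + 0.45·0.1774; P(plant 1) ≈ 0.2477, P(plant 2) ≈ 0.4495, P(plant 3) ≈ 0.3028
After 'pass': normaliser = 0.9·0.2477 + 0.3·0.4495 + 0.55·0.3028; P(plant 1) ≈ 0.4252, P(plant 2) ≈ 0.2572, P(plant 3) ≈ 0.3176
After 'pass': normaliser = 0.9·0.4252 + 0.3·0.2572 + 0.55·0.3176; P(plant 1) ≈ 0.6031, P(plant 2) ≈ 0.1216, P(plant 3) ≈ 0.2753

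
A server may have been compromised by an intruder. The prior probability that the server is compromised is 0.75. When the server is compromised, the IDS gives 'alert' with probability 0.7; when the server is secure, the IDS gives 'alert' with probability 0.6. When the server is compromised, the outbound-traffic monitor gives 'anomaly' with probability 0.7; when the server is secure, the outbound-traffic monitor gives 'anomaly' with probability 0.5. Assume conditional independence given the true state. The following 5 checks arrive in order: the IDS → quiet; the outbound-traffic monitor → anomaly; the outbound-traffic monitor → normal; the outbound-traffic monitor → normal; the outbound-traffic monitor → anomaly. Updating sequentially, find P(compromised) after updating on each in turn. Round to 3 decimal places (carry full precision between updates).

Each posterior becomes the prior for the next update.
After the IDS='quiet': P(compromised) = 0.3·0.7500 / (0.3·0.7500 + 0.4·0.2500) ≈ 0.6923
After the outbound-traffic monitor='anomaly': P(compromised) = 0.7·0.6923 / (0.7·0.6923 + 0.5·0.3077) ≈ 0.7590
After the outbound-traffic monitor='normal': P(compromised) = 0.3·0.7590 / (0.3·0.7590 + 0.5·0.2410) ≈ 0.6540
After the outbound-traffic monitor='normal': P(compromised) = 0.3·0.6540 / (0.3·0.6540 + 0.5·0.3460) ≈ 0.5314
After the outbound-traffic monitor='anomaly': P(compromised) = 0.7·0.5314 / (0.7·0.5314 + 0.5·0.4686) ≈ 0.6135

0.614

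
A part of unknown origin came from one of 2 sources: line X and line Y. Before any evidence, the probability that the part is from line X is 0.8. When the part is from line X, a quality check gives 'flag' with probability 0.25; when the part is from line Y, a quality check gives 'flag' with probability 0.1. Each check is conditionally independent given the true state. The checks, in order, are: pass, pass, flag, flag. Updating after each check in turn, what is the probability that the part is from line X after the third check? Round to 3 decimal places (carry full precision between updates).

After 'pass': P(line X) = 0.75·0.8000 / (0.75·0.8000 + 0.9·0.2000) ≈ 0.7692
After 'pass': P(line X) = 0.75·0.7692 / (0.75·0.7692 + 0.9·0.2308) ≈ 0.7353
After 'flag': P(line X) = 0.25·0.7353 / (0.25·0.7353 + 0.1·0.2647) ≈ 0.8741

0.874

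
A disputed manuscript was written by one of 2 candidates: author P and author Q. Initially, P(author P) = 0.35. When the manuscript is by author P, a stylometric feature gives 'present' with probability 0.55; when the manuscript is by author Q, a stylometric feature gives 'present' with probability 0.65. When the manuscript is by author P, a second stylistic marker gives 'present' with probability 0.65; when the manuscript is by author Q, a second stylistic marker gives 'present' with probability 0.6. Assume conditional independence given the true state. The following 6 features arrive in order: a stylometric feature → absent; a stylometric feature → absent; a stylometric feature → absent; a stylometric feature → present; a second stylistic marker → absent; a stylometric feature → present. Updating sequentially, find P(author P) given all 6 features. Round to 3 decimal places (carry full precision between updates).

0.418

Each posterior becomes the prior for the next update.
After a stylometric feature='absent': P(author P) = 0.45·0.3500 / (0.45·0.3500 + 0.35·0.6500) ≈ 0.4091
After a stylometric feature='absent': P(author P) = 0.45·0.4091 / (0.45·0.4091 + 0.35·0.5909) ≈ 0.4709
After a stylometric feature='absent': P(author P) = 0.45·0.4709 / (0.45·0.4709 + 0.35·0.5291) ≈ 0.5337
After a stylometric feature='present': P(author P) = 0.55·0.5337 / (0.55·0.5337 + 0.65·0.4663) ≈ 0.4920
After a second stylistic marker='absent': P(author P) = 0.35·0.4920 / (0.35·0.4920 + 0.4·0.5080) ≈ 0.4587
After a stylometric feature='present': P(author P) = 0.55·0.4587 / (0.55·0.4587 + 0.65·0.5413) ≈ 0.4176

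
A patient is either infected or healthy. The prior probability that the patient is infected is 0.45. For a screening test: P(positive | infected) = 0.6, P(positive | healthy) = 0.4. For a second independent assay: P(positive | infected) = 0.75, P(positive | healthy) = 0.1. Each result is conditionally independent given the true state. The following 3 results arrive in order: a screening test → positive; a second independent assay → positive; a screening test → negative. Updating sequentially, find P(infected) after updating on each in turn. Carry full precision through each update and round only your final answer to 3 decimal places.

After a screening test='positive': P(infected) = 0.6·0.4500 / (0.6·0.4500 + 0.4·0.5500) ≈ 0.5510
After a second independent assay='positive': P(infected) = 0.75·0.5510 / (0.75·0.5510 + 0.1·0.4490) ≈ 0.9020
After a screening test='negative': P(infected) = 0.4·0.9020 / (0.4·0.9020 + 0.6·0.0980) ≈ 0.8599

0.860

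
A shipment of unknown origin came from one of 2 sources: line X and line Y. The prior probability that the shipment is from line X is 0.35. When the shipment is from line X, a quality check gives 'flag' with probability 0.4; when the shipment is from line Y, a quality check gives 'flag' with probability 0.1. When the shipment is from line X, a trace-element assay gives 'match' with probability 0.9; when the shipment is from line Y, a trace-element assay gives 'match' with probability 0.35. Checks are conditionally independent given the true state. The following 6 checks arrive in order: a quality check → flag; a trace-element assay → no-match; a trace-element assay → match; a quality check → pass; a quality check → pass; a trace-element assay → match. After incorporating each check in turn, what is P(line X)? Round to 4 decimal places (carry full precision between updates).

After a quality check='flag': P(line X) = 0.4·0.3500 / (0.4·0.3500 + 0.1·0.6500) ≈ 0.6829
After a trace-element assay='no-match': P(line X) = 0.1·0.6829 / (0.1·0.6829 + 0.65·0.3171) ≈ 0.2489
After a trace-element assay='match': P(line X) = 0.9·0.2489 / (0.9·0.2489 + 0.35·0.7511) ≈ 0.4601
After a quality check='pass': P(line X) = 0.6·0.4601 / (0.6·0.4601 + 0.9·0.5399) ≈ 0.3623
After a quality check='pass': P(line X) = 0.6·0.3623 / (0.6·0.3623 + 0.9·0.6377) ≈ 0.2747
After a trace-element assay='match': P(line X) = 0.9·0.2747 / (0.9·0.2747 + 0.35·0.7253) ≈ 0.4934

0.4934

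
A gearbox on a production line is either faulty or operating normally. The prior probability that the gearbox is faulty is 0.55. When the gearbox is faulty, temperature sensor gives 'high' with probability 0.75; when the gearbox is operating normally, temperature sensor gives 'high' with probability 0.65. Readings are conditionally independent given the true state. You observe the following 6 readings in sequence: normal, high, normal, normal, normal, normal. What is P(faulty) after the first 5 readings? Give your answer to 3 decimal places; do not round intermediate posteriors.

0.269

After 'normal': P(faulty) = 0.25·0.5500 / (0.25·0.5500 + 0.35·0.4500) ≈ 0.4661
After 'high': P(faulty) = 0.75·0.4661 / (0.75·0.4661 + 0.65·0.5339) ≈ 0.5018
After 'normal': P(faulty) = 0.25·0.5018 / (0.25·0.5018 + 0.35·0.4982) ≈ 0.4184
After 'normal': P(faulty) = 0.25·0.4184 / (0.25·0.4184 + 0.35·0.5816) ≈ 0.3395
After 'normal': P(faulty) = 0.25·0.3395 / (0.25·0.3395 + 0.35·0.6605) ≈ 0.2685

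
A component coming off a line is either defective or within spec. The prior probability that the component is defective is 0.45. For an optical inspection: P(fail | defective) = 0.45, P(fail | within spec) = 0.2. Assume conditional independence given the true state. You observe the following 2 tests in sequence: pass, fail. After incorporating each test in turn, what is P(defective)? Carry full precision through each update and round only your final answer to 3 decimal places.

0.559

After 'pass': P(defective) = 0.55·0.4500 / (0.55·0.4500 + 0.8·0.5500) ≈ 0.3600
After 'fail': P(defective) = 0.45·0.3600 / (0.45·0.3600 + 0.2·0.6400) ≈ 0.5586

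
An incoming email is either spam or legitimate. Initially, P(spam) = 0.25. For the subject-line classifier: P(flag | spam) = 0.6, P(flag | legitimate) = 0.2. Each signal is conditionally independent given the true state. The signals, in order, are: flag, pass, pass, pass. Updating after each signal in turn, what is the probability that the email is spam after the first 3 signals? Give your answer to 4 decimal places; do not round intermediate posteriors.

0.2000

Apply Bayes' rule sequentially, carrying P(spam) forward.
After 'flag': P(spam) = 0.6·0.2500 / (0.6·0.2500 + 0.2·0.7500) ≈ 0.5000
After 'pass': P(spam) = 0.4·0.5000 / (0.4·0.5000 + 0.8·0.5000) ≈ 0.3333
After 'pass': P(spam) = 0.4·0.3333 / (0.4·0.3333 + 0.8·0.6667) ≈ 0.2000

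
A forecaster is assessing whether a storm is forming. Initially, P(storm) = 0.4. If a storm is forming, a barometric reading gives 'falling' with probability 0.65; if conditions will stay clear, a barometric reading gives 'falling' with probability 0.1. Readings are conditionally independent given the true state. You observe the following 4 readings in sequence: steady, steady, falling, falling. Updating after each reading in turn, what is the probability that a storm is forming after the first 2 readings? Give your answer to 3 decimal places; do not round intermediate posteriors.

0.092

After 'steady': P(storm) = 0.35·0.4000 / (0.35·0.4000 + 0.9·0.6000) ≈ 0.2059
After 'steady': P(storm) = 0.35·0.2059 / (0.35·0.2059 + 0.9·0.7941) ≈ 0.0916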